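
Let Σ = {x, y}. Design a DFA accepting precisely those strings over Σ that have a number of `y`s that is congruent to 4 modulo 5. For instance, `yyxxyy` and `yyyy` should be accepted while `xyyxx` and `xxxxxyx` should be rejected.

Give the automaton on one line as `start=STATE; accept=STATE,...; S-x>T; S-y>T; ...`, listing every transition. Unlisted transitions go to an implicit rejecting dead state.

The only thing that matters is how many `y`s have appeared, reduced mod 5. Use one state per residue: q0 for 0, …, q4 for 4. Reading `y` moves to the next residue; anything else stays put. q4 is accepting.
With 5 states:
        x   y  
>  q0   q0  q1 
   q1   q1  q2 
   q2   q2  q3 
   q3   q3  q4 
 * q4   q4  q0 
(> = start, * = accepting)

start=q0; accept=q4; q0-x>q0; q0-y>q1; q1-x>q1; q1-y>q2; q2-x>q2; q2-y>q3; q3-x>q3; q3-y>q4; q4-x>q4; q4-y>q0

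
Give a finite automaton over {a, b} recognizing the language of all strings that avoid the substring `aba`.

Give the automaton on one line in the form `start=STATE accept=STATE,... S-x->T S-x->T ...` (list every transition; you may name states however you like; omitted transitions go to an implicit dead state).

This is the complement of 'contains `aba`'. Use the same substring-matching states — q0 through q3 holding how much of `aba` has just been matched — but flip the accepting set: everything except the trap q3 accepts.
With 4 states:
        a   b  
>* q0   q1  q0 
 * q1   q1  q2 
 * q2   q3  q0 
   q3   q3  q3 
(> = start, * = accepting)

start=q0 accept=q0,q1,q2 q0-a->q1 q0-b->q0 q1-a->q1 q1-b->q2 q2-a->q3 q2-b->q0 q3-a->q3 q3-b->q3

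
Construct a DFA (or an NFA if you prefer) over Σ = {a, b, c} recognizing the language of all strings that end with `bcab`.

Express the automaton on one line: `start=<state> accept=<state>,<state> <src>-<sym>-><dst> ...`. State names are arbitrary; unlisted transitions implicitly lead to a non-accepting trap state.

Remember how much of `bcab` the current input suffix matches. State s0 means no match yet; s1 means the last symbol is `b`; s2 means the last 2 symbols are `bc`; s3 means the last 3 symbols are `bca`; s4 means the last 4 symbols are `bcab`. Only s4 accepts. On a mismatch, fall back to the longest proper suffix that is still a prefix of `bcab`.
        a   b   c  
>  s0   s0  s1  s0 
   s1   s0  s1  s2 
   s2   s3  s1  s0 
   s3   s0  s4  s0 
 * s4   s0  s1  s2 
(> = start, * = accepting)

start=s0 accept=s4 s0-a->s0 s0-b->s1 s0-c->s0 s1-a->s0 s1-b->s1 s1-c->s2 s2-a->s3 s2-b->s1 s2-c->s0 s3-a->s0 s3-b->s4 s3-c->s0 s4-a->s0 s4-b->s1 s4-c->s2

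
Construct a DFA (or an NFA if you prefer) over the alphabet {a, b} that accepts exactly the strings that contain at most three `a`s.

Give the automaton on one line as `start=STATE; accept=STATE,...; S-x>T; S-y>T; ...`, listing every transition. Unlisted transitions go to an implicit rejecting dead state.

Only the number of `a`s matters, and only up to 4. Make a chain q0 → q1 → q2 → q3 → q4 advanced by each `a` (with q4 absorbing); every other symbol self-loops. The accepting set is {q0, q1, q2, q3}.
A 5-state machine:
        a   b  
>* q0   q1  q0 
 * q1   q2  q1 
 * q2   q3  q2 
 * q3   q4  q3 
   q4   q4  q4 
(> = start, * = accepting)

start=q0; accept=q0,q1,q2,q3; q0-a>q1; q0-b>q0; q1-a>q2; q1-b>q1; q2-a>q3; q2-b>q2; q3-a>q4; q3-b>q3; q4-a>q4; q4-b>q4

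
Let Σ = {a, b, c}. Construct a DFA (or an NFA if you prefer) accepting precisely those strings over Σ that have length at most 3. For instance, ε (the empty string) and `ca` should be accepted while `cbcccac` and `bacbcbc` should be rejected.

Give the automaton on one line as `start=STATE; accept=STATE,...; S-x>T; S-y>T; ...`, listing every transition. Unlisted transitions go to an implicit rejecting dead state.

start=S0; accept=S0,S1,S2,S3; S0-a>S1; S0-b>S1; S0-c>S1; S1-a>S2; S1-b>S2; S1-c>S2; S2-a>S3; S2-b>S3; S2-c>S3; S3-a>S4; S3-b>S4; S3-c>S4; S4-a>S4; S4-b>S4; S4-c>S4

We only need to distinguish lengths 0, 1, …, 3, and '>3'. Chain S0 → S1 → S2 → S3 → S4 on every symbol, with S4 looping. Accepting states: {S0, S1, S2, S3}.
A 5-state machine:
        a   b   c  
>* S0   S1  S1  S1 
 * S1   S2  S2  S2 
 * S2   S3  S3  S3 
 * S3   S4  S4  S4 
   S4   S4  S4  S4 
(> = start, * = accepting)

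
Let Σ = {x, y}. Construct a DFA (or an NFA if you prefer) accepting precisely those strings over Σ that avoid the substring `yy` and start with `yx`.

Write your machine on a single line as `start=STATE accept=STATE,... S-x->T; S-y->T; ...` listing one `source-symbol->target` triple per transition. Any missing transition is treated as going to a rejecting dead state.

Handle the two conditions separately and then intersect. One (3 states) tracks partial matches of the forbidden pattern `yy`; the other (4 states) tracks whether the input so far still matches the prefix `yx`. Each combined state is a pair, one component from each; accept when both components accept.
        x   y  
>  S0   S1  S2 
   S1   S1  S3 
   S2   S4  S5 
   S3   S1  S5 
 * S4   S4  S6 
   S5   S5  S5 
 * S6   S4  S7 
   S7   S7  S7 
(> = start, * = accepting)

start=S0; accept=S4,S6; S0-x->S1; S0-y->S2; S1-x->S1; S1-y->S3; S2-x->S4; S2-y->S5; S3-x->S1; S3-y->S5; S4-x->S4; S4-y->S6; S5-x->S5; S5-y->S5; S6-x->S4; S6-y->S7; S7-x->S7; S7-y->S7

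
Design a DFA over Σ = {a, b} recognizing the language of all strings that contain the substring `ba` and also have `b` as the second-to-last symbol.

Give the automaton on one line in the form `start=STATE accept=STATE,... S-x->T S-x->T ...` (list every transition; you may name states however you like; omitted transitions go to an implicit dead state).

Run two small machines in parallel and take their product. The first has 3 states tracking whether and how much of `ba` has been seen; the second has 7 states tracking the last 2 symbols read. A product state is a pair (one from each), accepting exactly when both do. Minimizing collapses redundant product states.
        a   b  
>  q0   q0  q1 
   q1   q2  q1 
 * q2   q3  q4 
   q3   q3  q4 
   q4   q2  q5 
 * q5   q2  q5 
(> = start, * = accepting)

start=q0 accept=q2,q5 q0-a->q0 q0-b->q1 q1-a->q2 q1-b->q1 q2-a->q3 q2-b->q4 q3-a->q3 q3-b->q4 q4-a->q2 q4-b->q5 q5-a->q2 q5-b->q5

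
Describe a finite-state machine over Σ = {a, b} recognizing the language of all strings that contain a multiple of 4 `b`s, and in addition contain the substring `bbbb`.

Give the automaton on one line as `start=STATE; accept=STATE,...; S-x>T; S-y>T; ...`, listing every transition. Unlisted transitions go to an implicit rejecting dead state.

start=q0; accept=q10; q0-a>q0; q0-b>q1; q1-a>q2; q1-b>q3; q2-a>q2; q2-b>q4; q3-a>q5; q3-b>q6; q4-a>q5; q4-b>q7; q5-a>q5; q5-b>q8; q6-a>q9; q6-b>q10; q7-a>q9; q7-b>q11; q8-a>q9; q8-b>q12; q9-a>q9; q9-b>q13; q10-a>q10; q10-b>q14; q11-a>q0; q11-b>q14; q12-a>q0; q12-b>q15; q13-a>q0; q13-b>q16; q14-a>q14; q14-b>q17; q15-a>q2; q15-b>q17; q16-a>q2; q16-b>q18; q17-a>q17; q17-b>q19; q18-a>q5; q18-b>q19; q19-a>q19; q19-b>q10

Handle the two conditions separately and then intersect. The first has 4 states tracking the count of `b`s modulo 4; the second has 5 states tracking whether and how much of `bbbb` has been seen. A product state is a pair (one from each), accepting exactly when both do.
          a    b  
>  q0     q0   q1 
   q1     q2   q3 
   q2     q2   q4 
   q3     q5   q6 
   q4     q5   q7 
   q5     q5   q8 
   q6     q9  q10 
   q7     q9  q11 
   q8     q9  q12 
   q9     q9  q13 
 * q10   q10  q14 
   q11    q0  q14 
   q12    q0  q15 
   q13    q0  q16 
   q14   q14  q17 
   q15    q2  q17 
   q16    q2  q18 
   q17   q17  q19 
   q18    q5  q19 
   q19   q19  q10 
(> = start, * = accepting)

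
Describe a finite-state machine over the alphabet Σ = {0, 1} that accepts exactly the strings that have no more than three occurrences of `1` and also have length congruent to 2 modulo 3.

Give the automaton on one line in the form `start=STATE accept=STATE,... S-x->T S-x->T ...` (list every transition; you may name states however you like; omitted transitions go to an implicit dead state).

start=s0 accept=s3,s4,s5,s12 s0-0->s1 s0-1->s2 s1-0->s3 s1-1->s4 s2-0->s4 s2-1->s5 s3-0->s0 s3-1->s6 s4-0->s6 s4-1->s7 s5-0->s7 s5-1->s8 s6-0->s2 s6-1->s9 s7-0->s9 s7-1->s10 s8-0->s10 s8-1->s11 s9-0->s5 s9-1->s12 s10-0->s12 s10-1->s13 s11-0->s13 s11-1->s13 s12-0->s8 s12-1->s14 s13-0->s14 s13-1->s14 s14-0->s11 s14-1->s11

Build one automaton per condition and run them in lockstep. The first has 5 states tracking the count of `1`s, saturating at 4; the second has 3 states tracking the input length modulo 3. A product state is a pair (one from each), accepting exactly when both do.
          0    1  
>  s0     s1   s2 
   s1     s3   s4 
   s2     s4   s5 
 * s3     s0   s6 
 * s4     s6   s7 
 * s5     s7   s8 
   s6     s2   s9 
   s7     s9  s10 
   s8    s10  s11 
   s9     s5  s12 
   s10   s12  s13 
   s11   s13  s13 
 * s12    s8  s14 
   s13   s14  s14 
   s14   s11  s11 
(> = start, * = accepting)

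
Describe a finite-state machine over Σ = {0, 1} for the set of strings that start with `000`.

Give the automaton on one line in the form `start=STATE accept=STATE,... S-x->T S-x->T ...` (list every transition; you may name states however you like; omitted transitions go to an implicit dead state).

start=S0 accept=S3 S0-0->S1 S0-1->S4 S1-0->S2 S1-1->S4 S2-0->S3 S2-1->S4 S3-0->S3 S3-1->S3 S4-0->S4 S4-1->S4

Walk along `000` while the input agrees: from S0 take `0` to S1, and so on. Any deviation drops to the rejecting sink S4. Once S3 is reached the prefix is confirmed and every continuation is accepted.
5 states suffice.
        0   1  
>  S0   S1  S4 
   S1   S2  S4 
   S2   S3  S4 
 * S3   S3  S3 
   S4   S4  S4 
(> = start, * = accepting)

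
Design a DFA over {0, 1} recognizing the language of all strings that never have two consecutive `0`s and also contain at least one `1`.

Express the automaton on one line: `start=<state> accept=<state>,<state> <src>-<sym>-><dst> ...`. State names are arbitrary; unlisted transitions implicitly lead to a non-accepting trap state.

Handle the two conditions separately and then intersect. One (3 states) tracks partial matches of the forbidden pattern `00`; the other (3 states) tracks the count of `1`s, saturating at 2. Each combined state is a pair, one component from each; accept when both components accept.
A 9-state machine:
        0   1  
>  S0   S1  S2 
   S1   S3  S2 
 * S2   S4  S5 
   S3   S3  S6 
 * S4   S6  S5 
 * S5   S7  S5 
   S6   S6  S8 
 * S7   S8  S5 
   S8   S8  S8 
(> = start, * = accepting)

start=S0 accept=S2,S4,S5,S7 S0-0->S1 S0-1->S2 S1-0->S3 S1-1->S2 S2-0->S4 S2-1->S5 S3-0->S3 S3-1->S6 S4-0->S6 S4-1->S5 S5-0->S7 S5-1->S5 S6-0->S6 S6-1->S8 S7-0->S8 S7-1->S5 S8-0->S8 S8-1->S8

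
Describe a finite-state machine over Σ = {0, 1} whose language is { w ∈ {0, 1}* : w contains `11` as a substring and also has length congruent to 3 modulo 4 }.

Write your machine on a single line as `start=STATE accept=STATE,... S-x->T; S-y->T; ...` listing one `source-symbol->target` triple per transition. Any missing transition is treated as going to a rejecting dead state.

Handle the two conditions separately and then intersect. One (3 states) tracks whether and how much of `11` has been seen; the other (4 states) tracks the input length modulo 4. Each combined state is a pair, one component from each; accept when both components accept.
12 states suffice.
          0    1  
>  s0     s1   s2 
   s1     s3   s4 
   s2     s3   s5 
   s3     s6   s7 
   s4     s6   s8 
   s5     s8   s8 
   s6     s0   s9 
   s7     s0  s10 
 * s8    s10  s10 
   s9     s1  s11 
   s10   s11  s11 
   s11    s5   s5 
(> = start, * = accepting)

start=s0; accept=s8; s0-0->s1; s0-1->s2; s1-0->s3; s1-1->s4; s2-0->s3; s2-1->s5; s3-0->s6; s3-1->s7; s4-0->s6; s4-1->s8; s5-0->s8; s5-1->s8; s6-0->s0; s6-1->s9; s7-0->s0; s7-1->s10; s8-0->s10; s8-1->s10; s9-0->s1; s9-1->s11; s10-0->s11; s10-1->s11; s11-0->s5; s11-1->s5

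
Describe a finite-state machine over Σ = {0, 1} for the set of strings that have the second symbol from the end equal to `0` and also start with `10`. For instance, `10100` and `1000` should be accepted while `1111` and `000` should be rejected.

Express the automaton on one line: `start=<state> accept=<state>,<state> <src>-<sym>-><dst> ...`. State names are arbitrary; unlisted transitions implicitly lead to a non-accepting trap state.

Handle the two conditions separately and then intersect. The first has 7 states tracking the last 2 symbols read; the second has 4 states tracking whether the input so far still matches the prefix `10`. A product state is a pair (one from each), accepting exactly when both do. Minimizing collapses redundant product states.
7 states suffice.
       0  1 
>  A   B  C 
   B   B  B 
   C   D  B 
   D   E  F 
 * E   E  F 
 * F   D  G 
   G   D  G 
(> = start, * = accepting)

start=A accept=E,F A-0->B A-1->C B-0->B B-1->B C-0->D C-1->B D-0->E D-1->F E-0->E E-1->F F-0->D F-1->G G-0->D G-1->G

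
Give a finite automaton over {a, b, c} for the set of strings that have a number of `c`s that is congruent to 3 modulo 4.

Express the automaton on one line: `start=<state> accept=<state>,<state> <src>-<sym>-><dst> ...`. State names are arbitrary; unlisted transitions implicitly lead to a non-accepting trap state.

The only thing that matters is how many `c`s have appeared, reduced mod 4. Use one state per residue: q0 for 0, …, q3 for 3. Reading `c` moves to the next residue; anything else stays put. q3 is accepting.
        a   b   c  
>  q0   q0  q0  q1 
   q1   q1  q1  q2 
   q2   q2  q2  q3 
 * q3   q3  q3  q0 
(> = start, * = accepting)

start=q0 accept=q3 q0-a->q0 q0-b->q0 q0-c->q1 q1-a->q1 q1-b->q1 q1-c->q2 q2-a->q2 q2-b->q2 q2-c->q3 q3-a->q3 q3-b->q3 q3-c->q0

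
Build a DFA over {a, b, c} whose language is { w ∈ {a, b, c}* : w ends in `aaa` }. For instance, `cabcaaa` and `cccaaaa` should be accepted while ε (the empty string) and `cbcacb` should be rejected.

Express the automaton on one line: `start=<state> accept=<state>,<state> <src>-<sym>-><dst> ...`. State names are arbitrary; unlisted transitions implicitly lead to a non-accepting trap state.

Remember how much of `aaa` the current input suffix matches. State S0 means no match yet; S1 means the last symbol is `a`; S2 means the last 2 symbols are `aa`; S3 means the last 3 symbols are `aaa`. Only S3 accepts. On a mismatch, fall back to the longest proper suffix that is still a prefix of `aaa`.
With 4 states:
        a   b   c  
>  S0   S1  S0  S0 
   S1   S2  S0  S0 
   S2   S3  S0  S0 
 * S3   S3  S0  S0 
(> = start, * = accepting)

start=S0 accept=S3 S0-a->S1 S0-b->S0 S0-c->S0 S1-a->S2 S1-b->S0 S1-c->S0 S2-a->S3 S2-b->S0 S2-c->S0 S3-a->S3 S3-b->S0 S3-c->S0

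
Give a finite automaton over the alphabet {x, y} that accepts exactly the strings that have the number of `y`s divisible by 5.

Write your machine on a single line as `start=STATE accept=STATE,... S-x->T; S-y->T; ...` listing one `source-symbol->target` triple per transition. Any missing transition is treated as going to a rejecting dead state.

The only thing that matters is how many `y`s have appeared, reduced mod 5. Use one state per residue: q0 for 0, …, q4 for 4. Reading `y` moves to the next residue; anything else stays put. q0 is accepting.
        x   y  
>* q0   q0  q1 
   q1   q1  q2 
   q2   q2  q3 
   q3   q3  q4 
   q4   q4  q0 
(> = start, * = accepting)

start=q0; accept=q0; q0-x->q0; q0-y->q1; q1-x->q1; q1-y->q2; q2-x->q2; q2-y->q3; q3-x->q3; q3-y->q4; q4-x->q4; q4-y->q0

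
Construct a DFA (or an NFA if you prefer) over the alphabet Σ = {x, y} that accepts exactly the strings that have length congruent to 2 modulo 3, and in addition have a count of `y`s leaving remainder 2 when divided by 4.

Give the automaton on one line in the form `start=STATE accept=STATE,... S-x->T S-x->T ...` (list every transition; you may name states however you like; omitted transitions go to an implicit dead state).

start=s0 accept=s5 s0-x->s1 s0-y->s2 s1-x->s3 s1-y->s4 s2-x->s4 s2-y->s5 s3-x->s0 s3-y->s6 s4-x->s6 s4-y->s7 s5-x->s7 s5-y->s8 s6-x->s2 s6-y->s9 s7-x->s9 s7-y->s10 s8-x->s10 s8-y->s1 s9-x->s5 s9-y->s11 s10-x->s11 s10-y->s3 s11-x->s8 s11-y->s0

Run two small machines in parallel and take their product. The first has 3 states tracking the input length modulo 3; the second has 4 states tracking the count of `y`s modulo 4. A product state is a pair (one from each), accepting exactly when both do.
With 12 states:
          x    y  
>  s0     s1   s2 
   s1     s3   s4 
   s2     s4   s5 
   s3     s0   s6 
   s4     s6   s7 
 * s5     s7   s8 
   s6     s2   s9 
   s7     s9  s10 
   s8    s10   s1 
   s9     s5  s11 
   s10   s11   s3 
   s11    s8   s0 
(> = start, * = accepting)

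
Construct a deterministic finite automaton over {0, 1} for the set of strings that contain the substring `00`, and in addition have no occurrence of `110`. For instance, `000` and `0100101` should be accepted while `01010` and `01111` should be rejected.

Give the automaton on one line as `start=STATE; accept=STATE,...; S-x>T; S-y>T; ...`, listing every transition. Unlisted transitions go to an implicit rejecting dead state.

start=S0; accept=S3,S5,S6; S0-0>S1; S0-1>S2; S1-0>S3; S1-1>S2; S2-0>S1; S2-1>S4; S3-0>S3; S3-1>S5; S4-0>S4; S4-1>S4; S5-0>S3; S5-1>S6; S6-0>S4; S6-1>S6

Run two small machines in parallel and take their product. The first has 3 states tracking whether and how much of `00` has been seen; the second has 4 states tracking partial matches of the forbidden pattern `110`. A product state is a pair (one from each), accepting exactly when both do. After merging equivalent states the machine shrinks.
A 7-state machine:
        0   1  
>  S0   S1  S2 
   S1   S3  S2 
   S2   S1  S4 
 * S3   S3  S5 
   S4   S4  S4 
 * S5   S3  S6 
 * S6   S4  S6 
(> = start, * = accepting)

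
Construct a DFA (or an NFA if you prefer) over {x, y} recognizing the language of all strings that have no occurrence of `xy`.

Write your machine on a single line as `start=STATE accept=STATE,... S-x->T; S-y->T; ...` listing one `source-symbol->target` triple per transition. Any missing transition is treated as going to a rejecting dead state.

start=q0; accept=q0,q1; q0-x->q1; q0-y->q0; q1-x->q1; q1-y->q2; q2-x->q2; q2-y->q2

Track partial matches of the forbidden pattern `xy`. State q2 is a dead state reached once `xy` has occurred; every other state accepts. q0 means no part of `xy` is currently matched.
A 3-state machine:
        x   y  
>* q0   q1  q0 
 * q1   q1  q2 
   q2   q2  q2 
(> = start, * = accepting)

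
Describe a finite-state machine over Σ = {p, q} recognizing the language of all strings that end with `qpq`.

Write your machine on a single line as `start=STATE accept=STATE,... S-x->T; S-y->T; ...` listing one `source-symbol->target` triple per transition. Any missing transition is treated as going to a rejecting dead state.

Remember how much of `qpq` the current input suffix matches. State s0 means no match yet; s1 means the last symbol is `q`; s2 means the last 2 symbols are `qp`; s3 means the last 3 symbols are `qpq`. Only s3 accepts. On a mismatch, fall back to the longest proper suffix that is still a prefix of `qpq`.
4 states suffice.
        p   q  
>  s0   s0  s1 
   s1   s2  s1 
   s2   s0  s3 
 * s3   s2  s1 
(> = start, * = accepting)

start=s0; accept=s3; s0-p->s0; s0-q->s1; s1-p->s2; s1-q->s1; s2-p->s0; s2-q->s3; s3-p->s2; s3-q->s1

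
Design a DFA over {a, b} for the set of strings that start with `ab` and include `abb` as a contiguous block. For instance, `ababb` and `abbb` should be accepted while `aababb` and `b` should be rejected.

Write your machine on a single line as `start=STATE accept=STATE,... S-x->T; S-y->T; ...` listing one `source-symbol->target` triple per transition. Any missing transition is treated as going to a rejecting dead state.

Run two small machines in parallel and take their product. One (4 states) tracks whether the input so far still matches the prefix `ab`; the other (4 states) tracks whether and how much of `abb` has been seen. Each combined state is a pair, one component from each; accept when both components accept. After merging equivalent states the machine shrinks.
        a   b  
>  s0   s1  s2 
   s1   s2  s3 
   s2   s2  s2 
   s3   s4  s5 
   s4   s4  s3 
 * s5   s5  s5 
(> = start, * = accepting)

start=s0; accept=s5; s0-a->s1; s0-b->s2; s1-a->s2; s1-b->s3; s2-a->s2; s2-b->s2; s3-a->s4; s3-b->s5; s4-a->s4; s4-b->s3; s5-a->s5; s5-b->s5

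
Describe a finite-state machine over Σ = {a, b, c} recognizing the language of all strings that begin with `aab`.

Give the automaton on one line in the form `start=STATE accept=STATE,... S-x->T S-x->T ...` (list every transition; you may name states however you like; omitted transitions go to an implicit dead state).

start=s0 accept=s3 s0-a->s1 s0-b->s4 s0-c->s4 s1-a->s2 s1-b->s4 s1-c->s4 s2-a->s4 s2-b->s3 s2-c->s4 s3-a->s3 s3-b->s3 s3-c->s3 s4-a->s4 s4-b->s4 s4-c->s4

Check the first 3 symbols one by one: s0 through s2 record how many have matched `aab` so far; any wrong symbol goes to the dead state s4. After all 3 match we enter the accepting sink s3.
        a   b   c  
>  s0   s1  s4  s4 
   s1   s2  s4  s4 
   s2   s4  s3  s4 
 * s3   s3  s3  s3 
   s4   s4  s4  s4 
(> = start, * = accepting)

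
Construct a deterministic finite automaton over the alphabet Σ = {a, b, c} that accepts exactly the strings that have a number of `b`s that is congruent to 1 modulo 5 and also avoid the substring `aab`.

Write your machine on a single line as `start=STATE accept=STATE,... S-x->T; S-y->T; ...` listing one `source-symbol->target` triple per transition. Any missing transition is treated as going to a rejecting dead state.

start=q0; accept=q2,q4,q7; q0-a->q1; q0-b->q2; q0-c->q0; q1-a->q3; q1-b->q2; q1-c->q0; q2-a->q4; q2-b->q5; q2-c->q2; q3-a->q3; q3-b->q6; q3-c->q0; q4-a->q7; q4-b->q5; q4-c->q2; q5-a->q8; q5-b->q9; q5-c->q5; q6-a->q6; q6-b->q10; q6-c->q6; q7-a->q7; q7-b->q10; q7-c->q2; q8-a->q11; q8-b->q9; q8-c->q5; q9-a->q12; q9-b->q13; q9-c->q9; q10-a->q10; q10-b->q14; q10-c->q10; q11-a->q11; q11-b->q14; q11-c->q5; q12-a->q15; q12-b->q13; q12-c->q9; q13-a->q16; q13-b->q0; q13-c->q13; q14-a->q14; q14-b->q17; q14-c->q14; q15-a->q15; q15-b->q17; q15-c->q9; q16-a->q18; q16-b->q0; q16-c->q13; q17-a->q17; q17-b->q19; q17-c->q17; q18-a->q18; q18-b->q19; q18-c->q13; q19-a->q19; q19-b->q6; q19-c->q19

Run two small machines in parallel and take their product. One (5 states) tracks the count of `b`s modulo 5; the other (4 states) tracks partial matches of the forbidden pattern `aab`. Each combined state is a pair, one component from each; accept when both components accept.
          a    b    c  
>  q0     q1   q2   q0 
   q1     q3   q2   q0 
 * q2     q4   q5   q2 
   q3     q3   q6   q0 
 * q4     q7   q5   q2 
   q5     q8   q9   q5 
   q6     q6  q10   q6 
 * q7     q7  q10   q2 
   q8    q11   q9   q5 
   q9    q12  q13   q9 
   q10   q10  q14  q10 
   q11   q11  q14   q5 
   q12   q15  q13   q9 
   q13   q16   q0  q13 
   q14   q14  q17  q14 
   q15   q15  q17   q9 
   q16   q18   q0  q13 
   q17   q17  q19  q17 
   q18   q18  q19  q13 
   q19   q19   q6  q19 
(> = start, * = accepting)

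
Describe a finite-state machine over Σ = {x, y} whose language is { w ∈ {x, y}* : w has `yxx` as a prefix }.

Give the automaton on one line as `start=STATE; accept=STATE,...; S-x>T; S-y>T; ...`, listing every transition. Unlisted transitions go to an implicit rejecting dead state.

Walk along `yxx` while the input agrees: from q0 take `y` to q1, and so on. Any deviation drops to the rejecting sink q4. Once q3 is reached the prefix is confirmed and every continuation is accepted.
        x   y  
>  q0   q4  q1 
   q1   q2  q4 
   q2   q3  q4 
 * q3   q3  q3 
   q4   q4  q4 
(> = start, * = accepting)

start=q0; accept=q3; q0-x>q4; q0-y>q1; q1-x>q2; q1-y>q4; q2-x>q3; q2-y>q4; q3-x>q3; q3-y>q3; q4-x>q4; q4-y>q4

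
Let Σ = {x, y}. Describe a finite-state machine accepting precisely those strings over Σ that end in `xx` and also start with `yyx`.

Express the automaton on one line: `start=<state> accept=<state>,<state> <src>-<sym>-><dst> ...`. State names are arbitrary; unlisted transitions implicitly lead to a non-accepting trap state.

start=s0 accept=s5 s0-x->s1 s0-y->s2 s1-x->s1 s1-y->s1 s2-x->s1 s2-y->s3 s3-x->s4 s3-y->s1 s4-x->s5 s4-y->s6 s5-x->s5 s5-y->s6 s6-x->s4 s6-y->s6

Run two small machines in parallel and take their product. The first has 3 states tracking how much of the suffix `xx` has currently been matched; the second has 5 states tracking whether the input so far still matches the prefix `yyx`. A product state is a pair (one from each), accepting exactly when both do. After merging equivalent states the machine shrinks.
With 7 states:
        x   y  
>  s0   s1  s2 
   s1   s1  s1 
   s2   s1  s3 
   s3   s4  s1 
   s4   s5  s6 
 * s5   s5  s6 
   s6   s4  s6 
(> = start, * = accepting)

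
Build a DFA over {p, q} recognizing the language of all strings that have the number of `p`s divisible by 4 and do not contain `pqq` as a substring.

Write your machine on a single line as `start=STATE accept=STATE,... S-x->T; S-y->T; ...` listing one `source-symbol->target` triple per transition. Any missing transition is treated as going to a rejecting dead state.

start=S0; accept=S0,S7,S10; S0-p->S1; S0-q->S0; S1-p->S2; S1-q->S3; S2-p->S4; S2-q->S5; S3-p->S2; S3-q->S6; S4-p->S7; S4-q->S8; S5-p->S4; S5-q->S9; S6-p->S9; S6-q->S6; S7-p->S1; S7-q->S10; S8-p->S7; S8-q->S11; S9-p->S11; S9-q->S9; S10-p->S1; S10-q->S12; S11-p->S12; S11-q->S11; S12-p->S6; S12-q->S12

Handle the two conditions separately and then intersect. The first has 4 states tracking the count of `p`s modulo 4; the second has 4 states tracking partial matches of the forbidden pattern `pqq`. A product state is a pair (one from each), accepting exactly when both do.
With 13 states:
          p    q  
>* S0     S1   S0 
   S1     S2   S3 
   S2     S4   S5 
   S3     S2   S6 
   S4     S7   S8 
   S5     S4   S9 
   S6     S9   S6 
 * S7     S1  S10 
   S8     S7  S11 
   S9    S11   S9 
 * S10    S1  S12 
   S11   S12  S11 
   S12    S6  S12 
(> = start, * = accepting)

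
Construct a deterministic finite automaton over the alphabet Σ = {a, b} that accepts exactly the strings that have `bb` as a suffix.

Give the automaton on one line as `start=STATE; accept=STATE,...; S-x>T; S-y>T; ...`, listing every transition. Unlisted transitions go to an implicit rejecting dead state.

start=S0; accept=S2; S0-a>S0; S0-b>S1; S1-a>S0; S1-b>S2; S2-a>S0; S2-b>S2

Remember how much of `bb` the current input suffix matches. State S0 means no match yet; S1 means the last symbol is `b`; S2 means the last 2 symbols are `bb`. Only S2 accepts. On a mismatch, fall back to the longest proper suffix that is still a prefix of `bb`.
        a   b  
>  S0   S0  S1 
   S1   S0  S2 
 * S2   S0  S2 
(> = start, * = accepting)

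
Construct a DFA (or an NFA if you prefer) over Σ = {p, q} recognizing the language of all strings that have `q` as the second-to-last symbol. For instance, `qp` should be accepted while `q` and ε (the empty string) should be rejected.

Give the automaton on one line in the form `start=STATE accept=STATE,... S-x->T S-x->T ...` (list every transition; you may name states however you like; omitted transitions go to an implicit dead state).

Because acceptance depends on a position counted from the end, the machine has to buffer the most recent 2 symbols. Make each state the string of the last up-to-2 symbols read; on input `x` shift the window left and append `x`. Accept when the buffered window has length 2 and begins with `q`.
A 7-state machine:
        p   q  
>  s0   s1  s2 
   s1   s3  s4 
   s2   s5  s6 
   s3   s3  s4 
   s4   s5  s6 
 * s5   s3  s4 
 * s6   s5  s6 
(> = start, * = accepting)

start=s0 accept=s5,s6 s0-p->s1 s0-q->s2 s1-p->s3 s1-q->s4 s2-p->s5 s2-q->s6 s3-p->s3 s3-q->s4 s4-p->s5 s4-q->s6 s5-p->s3 s5-q->s4 s6-p->s5 s6-q->s6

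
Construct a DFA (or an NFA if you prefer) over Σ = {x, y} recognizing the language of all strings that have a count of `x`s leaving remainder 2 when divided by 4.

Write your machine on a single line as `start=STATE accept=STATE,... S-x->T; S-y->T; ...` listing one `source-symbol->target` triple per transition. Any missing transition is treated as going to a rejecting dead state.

start=S0; accept=S2; S0-x->S1; S0-y->S0; S1-x->S2; S1-y->S1; S2-x->S3; S2-y->S2; S3-x->S0; S3-y->S3

Keep the running count of `x`s modulo 4: each `x` advances along the cycle S0 → S1 → S2 → S3 → S0 while other symbols loop. Accept at S2.
A 4-state machine:
        x   y  
>  S0   S1  S0 
   S1   S2  S1 
 * S2   S3  S2 
   S3   S0  S3 
(> = start, * = accepting)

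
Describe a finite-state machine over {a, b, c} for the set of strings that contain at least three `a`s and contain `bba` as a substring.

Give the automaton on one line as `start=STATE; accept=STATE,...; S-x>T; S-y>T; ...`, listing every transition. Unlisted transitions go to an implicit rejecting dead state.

Handle the two conditions separately and then intersect. The first has 5 states tracking the count of `a`s, saturating at 4; the second has 4 states tracking whether and how much of `bba` has been seen. A product state is a pair (one from each), accepting exactly when both do. Minimizing collapses redundant product states.
          a    b    c  
>  q0     q1   q2   q0 
   q1     q3   q4   q1 
   q2     q1   q5   q0 
   q3     q3   q6   q3 
   q4     q3   q7   q1 
   q5     q8   q5   q0 
   q6     q3   q9   q3 
   q7    q10   q7   q1 
   q8    q10   q8   q8 
   q9    q11   q9   q3 
   q10   q11  q10  q10 
 * q11   q11  q11  q11 
(> = start, * = accepting)

start=q0; accept=q11; q0-a>q1; q0-b>q2; q0-c>q0; q1-a>q3; q1-b>q4; q1-c>q1; q2-a>q1; q2-b>q5; q2-c>q0; q3-a>q3; q3-b>q6; q3-c>q3; q4-a>q3; q4-b>q7; q4-c>q1; q5-a>q8; q5-b>q5; q5-c>q0; q6-a>q3; q6-b>q9; q6-c>q3; q7-a>q10; q7-b>q7; q7-c>q1; q8-a>q10; q8-b>q8; q8-c>q8; q9-a>q11; q9-b>q9; q9-c>q3; q10-a>q11; q10-b>q10; q10-c>q10; q11-a>q11; q11-b>q11; q11-c>q11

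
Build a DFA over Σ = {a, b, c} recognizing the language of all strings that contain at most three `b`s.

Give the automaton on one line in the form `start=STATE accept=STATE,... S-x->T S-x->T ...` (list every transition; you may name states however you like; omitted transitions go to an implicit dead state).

start=S0 accept=S0,S1,S2,S3 S0-a->S0 S0-b->S1 S0-c->S0 S1-a->S1 S1-b->S2 S1-c->S1 S2-a->S2 S2-b->S3 S2-c->S2 S3-a->S3 S3-b->S4 S3-c->S3 S4-a->S4 S4-b->S4 S4-c->S4

Only the number of `b`s matters, and only up to 4. Make a chain S0 → S1 → S2 → S3 → S4 advanced by each `b` (with S4 absorbing); every other symbol self-loops. The accepting set is {S0, S1, S2, S3}.
5 states suffice.
        a   b   c  
>* S0   S0  S1  S0 
 * S1   S1  S2  S1 
 * S2   S2  S3  S2 
 * S3   S3  S4  S3 
   S4   S4  S4  S4 
(> = start, * = accepting)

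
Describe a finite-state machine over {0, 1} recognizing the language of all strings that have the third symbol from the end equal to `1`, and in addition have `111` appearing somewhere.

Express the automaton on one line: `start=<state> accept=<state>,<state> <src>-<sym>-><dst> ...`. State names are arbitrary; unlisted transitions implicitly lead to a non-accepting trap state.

Build one automaton per condition and run them in lockstep. One (15 states) tracks the last 3 symbols read; the other (4 states) tracks whether and how much of `111` has been seen. Each combined state is a pair, one component from each; accept when both components accept. Minimizing collapses redundant product states.
An 11-state machine:
          0    1  
>  s0     s0   s1 
   s1     s0   s2 
   s2     s0   s3 
 * s3     s4   s3 
 * s4     s5   s6 
 * s5     s7   s8 
 * s6     s9  s10 
   s7     s7   s8 
   s8     s9  s10 
   s9     s5   s6 
   s10    s4   s3 
(> = start, * = accepting)

start=s0 accept=s3,s4,s5,s6 s0-0->s0 s0-1->s1 s1-0->s0 s1-1->s2 s2-0->s0 s2-1->s3 s3-0->s4 s3-1->s3 s4-0->s5 s4-1->s6 s5-0->s7 s5-1->s8 s6-0->s9 s6-1->s10 s7-0->s7 s7-1->s8 s8-0->s9 s8-1->s10 s9-0->s5 s9-1->s6 s10-0->s4 s10-1->s3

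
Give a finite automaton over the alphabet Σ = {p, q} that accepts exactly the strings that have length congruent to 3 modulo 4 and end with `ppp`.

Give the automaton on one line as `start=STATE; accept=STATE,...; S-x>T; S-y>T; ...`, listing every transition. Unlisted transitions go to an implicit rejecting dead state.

Run two small machines in parallel and take their product. One (4 states) tracks the input length modulo 4; the other (4 states) tracks how much of the suffix `ppp` has currently been matched. Each combined state is a pair, one component from each; accept when both components accept.
With 16 states:
          p    q  
>  s0     s1   s2 
   s1     s3   s4 
   s2     s5   s4 
   s3     s6   s7 
   s4     s8   s7 
   s5     s9   s7 
 * s6    s10   s0 
   s7    s11   s0 
   s8    s12   s0 
   s9    s10   s0 
   s10   s13   s2 
   s11   s14   s2 
   s12   s13   s2 
   s13   s15   s4 
   s14   s15   s4 
   s15    s6   s7 
(> = start, * = accepting)

start=s0; accept=s6; s0-p>s1; s0-q>s2; s1-p>s3; s1-q>s4; s2-p>s5; s2-q>s4; s3-p>s6; s3-q>s7; s4-p>s8; s4-q>s7; s5-p>s9; s5-q>s7; s6-p>s10; s6-q>s0; s7-p>s11; s7-q>s0; s8-p>s12; s8-q>s0; s9-p>s10; s9-q>s0; s10-p>s13; s10-q>s2; s11-p>s14; s11-q>s2; s12-p>s13; s12-q>s2; s13-p>s15; s13-q>s4; s14-p>s15; s14-q>s4; s15-p>s6; s15-q>s7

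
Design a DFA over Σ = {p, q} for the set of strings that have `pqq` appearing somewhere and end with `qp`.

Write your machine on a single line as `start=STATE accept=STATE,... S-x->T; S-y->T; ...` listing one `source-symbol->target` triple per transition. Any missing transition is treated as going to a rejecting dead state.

Handle the two conditions separately and then intersect. The first has 4 states tracking whether and how much of `pqq` has been seen; the second has 3 states tracking how much of the suffix `qp` has currently been matched. A product state is a pair (one from each), accepting exactly when both do. Minimizing collapses redundant product states.
With 6 states:
       p  q 
>  A   B  A 
   B   B  C 
   C   B  D 
   D   E  D 
 * E   F  D 
   F   F  D 
(> = start, * = accepting)

start=A; accept=E; A-p->B; A-q->A; B-p->B; B-q->C; C-p->B; C-q->D; D-p->E; D-q->D; E-p->F; E-q->D; F-p->F; F-q->D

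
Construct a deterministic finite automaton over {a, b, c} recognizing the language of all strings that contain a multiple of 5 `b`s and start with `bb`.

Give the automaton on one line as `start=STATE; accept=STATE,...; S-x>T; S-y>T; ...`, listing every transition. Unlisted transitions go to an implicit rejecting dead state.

Build one automaton per condition and run them in lockstep. The first has 5 states tracking the count of `b`s modulo 5; the second has 4 states tracking whether the input so far still matches the prefix `bb`. A product state is a pair (one from each), accepting exactly when both do. After merging equivalent states the machine shrinks.
        a   b   c  
>  S0   S1  S2  S1 
   S1   S1  S1  S1 
   S2   S1  S3  S1 
   S3   S3  S4  S3 
   S4   S4  S5  S4 
   S5   S5  S6  S5 
 * S6   S6  S7  S6 
   S7   S7  S3  S7 
(> = start, * = accepting)

start=S0; accept=S6; S0-a>S1; S0-b>S2; S0-c>S1; S1-a>S1; S1-b>S1; S1-c>S1; S2-a>S1; S2-b>S3; S2-c>S1; S3-a>S3; S3-b>S4; S3-c>S3; S4-a>S4; S4-b>S5; S4-c>S4; S5-a>S5; S5-b>S6; S5-c>S5; S6-a>S6; S6-b>S7; S6-c>S6; S7-a>S7; S7-b>S3; S7-c>S7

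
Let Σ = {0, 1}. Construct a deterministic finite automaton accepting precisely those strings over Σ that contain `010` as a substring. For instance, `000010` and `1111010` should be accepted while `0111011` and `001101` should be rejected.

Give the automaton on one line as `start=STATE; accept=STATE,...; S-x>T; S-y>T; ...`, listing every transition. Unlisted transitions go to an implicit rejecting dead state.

Track how much of `010` has been matched so far: state A is no progress, D is the absorbing accept state reached once `010` has occurred. Intermediate states record partial matches; on a mismatch, fall back to the longest reusable overlap.
       0  1 
>  A   B  A 
   B   B  C 
   C   D  A 
 * D   D  D 
(> = start, * = accepting)

start=A; accept=D; A-0>B; A-1>A; B-0>B; B-1>C; C-0>D; C-1>A; D-0>D; D-1>D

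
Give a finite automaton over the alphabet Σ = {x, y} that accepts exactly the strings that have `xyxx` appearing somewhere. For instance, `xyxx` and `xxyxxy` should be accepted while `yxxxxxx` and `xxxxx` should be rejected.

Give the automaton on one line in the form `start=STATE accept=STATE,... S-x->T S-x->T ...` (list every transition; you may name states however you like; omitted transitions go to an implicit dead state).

start=q0 accept=q4 q0-x->q1 q0-y->q0 q1-x->q1 q1-y->q2 q2-x->q3 q2-y->q0 q3-x->q4 q3-y->q2 q4-x->q4 q4-y->q4

States q0..q3 record the length of the longest prefix of `xyxx` that matches the current input suffix. Reaching q4 means `xyxx` has been seen, and we stay there forever. Accept from q4.
With 5 states:
        x   y  
>  q0   q1  q0 
   q1   q1  q2 
   q2   q3  q0 
   q3   q4  q2 
 * q4   q4  q4 
(> = start, * = accepting)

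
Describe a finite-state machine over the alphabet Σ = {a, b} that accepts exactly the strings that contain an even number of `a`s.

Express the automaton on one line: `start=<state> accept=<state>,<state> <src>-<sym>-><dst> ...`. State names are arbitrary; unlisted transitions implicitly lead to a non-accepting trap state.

The only thing that matters is how many `a`s have appeared, reduced mod 2. Use one state per residue: q0 for 0, …, q1 for 1. Reading `a` moves to the next residue; anything else stays put. q0 is accepting.
A 2-state machine:
        a   b  
>* q0   q1  q0 
   q1   q0  q1 
(> = start, * = accepting)

start=q0 accept=q0 q0-a->q1 q0-b->q0 q1-a->q0 q1-b->q1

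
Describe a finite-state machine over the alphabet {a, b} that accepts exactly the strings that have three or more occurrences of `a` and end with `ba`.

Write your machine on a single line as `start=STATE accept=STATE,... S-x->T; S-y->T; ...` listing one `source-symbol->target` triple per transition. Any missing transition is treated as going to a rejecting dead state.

start=q0; accept=q4; q0-a->q1; q0-b->q0; q1-a->q2; q1-b->q1; q2-a->q2; q2-b->q3; q3-a->q4; q3-b->q3; q4-a->q2; q4-b->q3

Build one automaton per condition and run them in lockstep. The first has 5 states tracking the count of `a`s, saturating at 4; the second has 3 states tracking how much of the suffix `ba` has currently been matched. A product state is a pair (one from each), accepting exactly when both do. Equivalent product states are then merged.
5 states suffice.
        a   b  
>  q0   q1  q0 
   q1   q2  q1 
   q2   q2  q3 
   q3   q4  q3 
 * q4   q2  q3 
(> = start, * = accepting)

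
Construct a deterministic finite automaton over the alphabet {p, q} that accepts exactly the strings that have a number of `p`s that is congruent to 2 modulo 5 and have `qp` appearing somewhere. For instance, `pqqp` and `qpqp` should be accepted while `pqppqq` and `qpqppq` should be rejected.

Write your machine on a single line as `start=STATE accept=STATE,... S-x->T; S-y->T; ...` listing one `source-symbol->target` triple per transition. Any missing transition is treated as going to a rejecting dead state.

Run two small machines in parallel and take their product. The first has 5 states tracking the count of `p`s modulo 5; the second has 3 states tracking whether and how much of `qp` has been seen. A product state is a pair (one from each), accepting exactly when both do. Equivalent product states are then merged.
       p  q 
>  A   B  C 
   B   D  E 
   C   E  C 
   D   F  G 
   E   H  E 
   F   I  J 
   G   J  G 
 * H   J  H 
   I   A  K 
   J   K  J 
   K   C  K 
(> = start, * = accepting)

start=A; accept=H; A-p->B; A-q->C; B-p->D; B-q->E; C-p->E; C-q->C; D-p->F; D-q->G; E-p->H; E-q->E; F-p->I; F-q->J; G-p->J; G-q->G; H-p->J; H-q->H; I-p->A; I-q->K; J-p->K; J-q->J; K-p->C; K-q->K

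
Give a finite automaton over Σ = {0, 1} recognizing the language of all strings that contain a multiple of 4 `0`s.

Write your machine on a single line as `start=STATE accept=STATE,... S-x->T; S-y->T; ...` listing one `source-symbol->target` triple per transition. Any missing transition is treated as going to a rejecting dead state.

The only thing that matters is how many `0`s have appeared, reduced mod 4. Use one state per residue: q0 for 0, …, q3 for 3. Reading `0` moves to the next residue; anything else stays put. q0 is accepting.
A 4-state machine:
        0   1  
>* q0   q1  q0 
   q1   q2  q1 
   q2   q3  q2 
   q3   q0  q3 
(> = start, * = accepting)

start=q0; accept=q0; q0-0->q1; q0-1->q0; q1-0->q2; q1-1->q1; q2-0->q3; q2-1->q2; q3-0->q0; q3-1->q3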